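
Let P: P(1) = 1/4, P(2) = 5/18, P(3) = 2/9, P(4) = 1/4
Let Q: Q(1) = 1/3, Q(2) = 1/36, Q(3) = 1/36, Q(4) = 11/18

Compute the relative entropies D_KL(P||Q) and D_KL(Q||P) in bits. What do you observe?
D_KL(P||Q) = 1.1633 bits, D_KL(Q||P) = 0.7508 bits. The two directions give different values (D_KL(P||Q) exceeds D_KL(Q||P) by 0.4125 bits): KL divergence is asymmetric.

D_KL(P||Q) = Σ P(x) log₂(P(x)/Q(x))

Computing term by term:
  P(1)·log₂(P(1)/Q(1)) = (1/4)·log₂((1/4)/(1/3)) = -0.10376
  P(2)·log₂(P(2)/Q(2)) = (5/18)·log₂((5/18)/(1/36)) = 0.92276
  P(3)·log₂(P(3)/Q(3)) = (2/9)·log₂((2/9)/(1/36)) = 0.66667
  P(4)·log₂(P(4)/Q(4)) = (1/4)·log₂((1/4)/(11/18)) = -0.32238

D_KL(P||Q) = -0.10376 + 0.92276 + 0.66667 - 0.32238 = 1.16329 ≈ 1.1633 bits

D_KL(Q||P) = Σ Q(x) log₂(Q(x)/P(x))

Computing term by term:
  Q(1)·log₂(Q(1)/P(1)) = (1/3)·log₂((1/3)/(1/4)) = 0.13835
  Q(2)·log₂(Q(2)/P(2)) = (1/36)·log₂((1/36)/(5/18)) = -0.09228
  Q(3)·log₂(Q(3)/P(3)) = (1/36)·log₂((1/36)/(2/9)) = -0.08333
  Q(4)·log₂(Q(4)/P(4)) = (11/18)·log₂((11/18)/(1/4)) = 0.78803

D_KL(Q||P) = 0.13835 - 0.09228 - 0.08333 + 0.78803 = 0.75077 ≈ 0.7508 bits

These are NOT equal (difference: 0.4125 bits). KL divergence is asymmetric: D_KL(P||Q) ≠ D_KL(Q||P) in general.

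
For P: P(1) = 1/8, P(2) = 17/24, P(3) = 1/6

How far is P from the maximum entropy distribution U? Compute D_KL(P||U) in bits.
0.4267 bits

U(i) = 1/3 for all i

D_KL(P||U) = Σ P(x) log₂(P(x) / (1/3))
           = Σ P(x) log₂(P(x)) + log₂(3)
           = log₂(3) - H(P)

H(P) = -Σ P(x) log₂(P(x)):
  -P(1)·log₂(P(1)) = -(1/8)·log₂(1/8) = 0.37500
  -P(2)·log₂(P(2)) = -(17/24)·log₂(17/24) = 0.35240
  -P(3)·log₂(P(3)) = -(1/6)·log₂(1/6) = 0.43083
H(P) = 0.37500 + 0.35240 + 0.43083 = 1.15823 bits

log₂(3) = 1.58496 bits

D_KL(P||U) = 1.58496 - 1.15823 = 0.42673 ≈ 0.4267 bits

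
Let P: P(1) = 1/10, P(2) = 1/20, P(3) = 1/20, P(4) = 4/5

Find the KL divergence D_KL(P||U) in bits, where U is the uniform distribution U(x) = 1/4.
0.9781 bits

U(i) = 1/4 for all i

D_KL(P||U) = Σ P(x) log₂(P(x) / (1/4))
           = Σ P(x) log₂(P(x)) + log₂(4)
           = log₂(4) - H(P)

H(P) = -Σ P(x) log₂(P(x)):
  -P(1)·log₂(P(1)) = -(1/10)·log₂(1/10) = 0.33219
  -P(2)·log₂(P(2)) = -(1/20)·log₂(1/20) = 0.21610
  -P(3)·log₂(P(3)) = -(1/20)·log₂(1/20) = 0.21610
  -P(4)·log₂(P(4)) = -(4/5)·log₂(4/5) = 0.25754
H(P) = 0.33219 + 0.21610 + 0.21610 + 0.25754 = 1.02193 bits

log₂(4) = 2.00000 bits

D_KL(P||U) = 2.00000 - 1.02193 = 0.97807 ≈ 0.9781 bits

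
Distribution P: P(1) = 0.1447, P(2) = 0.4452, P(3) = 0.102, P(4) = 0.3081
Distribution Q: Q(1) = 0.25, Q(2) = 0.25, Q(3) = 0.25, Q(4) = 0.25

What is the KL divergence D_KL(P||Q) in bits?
0.2175 bits

D_KL(P||Q) = Σ P(x) log₂(P(x)/Q(x))

Computing term by term:
  P(1)·log₂(P(1)/Q(1)) = 0.1447·log₂(0.1447/0.25) = -0.11415
  P(2)·log₂(P(2)/Q(2)) = 0.4452·log₂(0.4452/0.25) = 0.37064
  P(3)·log₂(P(3)/Q(3)) = 0.102·log₂(0.102/0.25) = -0.13192
  P(4)·log₂(P(4)/Q(4)) = 0.3081·log₂(0.3081/0.25) = 0.09288

D_KL(P||Q) = -0.11415 + 0.37064 - 0.13192 + 0.09288 = 0.21745 ≈ 0.2175 bits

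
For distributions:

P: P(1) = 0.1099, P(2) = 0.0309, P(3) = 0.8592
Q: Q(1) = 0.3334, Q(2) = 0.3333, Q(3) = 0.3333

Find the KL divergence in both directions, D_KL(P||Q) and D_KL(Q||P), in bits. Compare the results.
D_KL(P||Q) = 0.8918 bits, D_KL(Q||P) = 1.2220 bits. D_KL(Q||P) is larger than D_KL(P||Q) by 0.3302 bits; the two directions differ.

D_KL(P||Q) = Σ P(x) log₂(P(x)/Q(x))

Computing term by term:
  P(1)·log₂(P(1)/Q(1)) = 0.1099·log₂(0.1099/0.3334) = -0.17596
  P(2)·log₂(P(2)/Q(2)) = 0.0309·log₂(0.0309/0.3333) = -0.10602
  P(3)·log₂(P(3)/Q(3)) = 0.8592·log₂(0.8592/0.3333) = 1.17382

D_KL(P||Q) = -0.17596 - 0.10602 + 1.17382 = 0.89184 ≈ 0.8918 bits

D_KL(Q||P) = Σ Q(x) log₂(Q(x)/P(x))

Computing term by term:
  Q(1)·log₂(Q(1)/P(1)) = 0.3334·log₂(0.3334/0.1099) = 0.53379
  Q(2)·log₂(Q(2)/P(2)) = 0.3333·log₂(0.3333/0.0309) = 1.14360
  Q(3)·log₂(Q(3)/P(3)) = 0.3333·log₂(0.3333/0.8592) = -0.45535

D_KL(Q||P) = 0.53379 + 1.14360 - 0.45535 = 1.22204 ≈ 1.2220 bits

These are NOT equal (difference: 0.3302 bits). KL divergence is asymmetric: D_KL(P||Q) ≠ D_KL(Q||P) in general.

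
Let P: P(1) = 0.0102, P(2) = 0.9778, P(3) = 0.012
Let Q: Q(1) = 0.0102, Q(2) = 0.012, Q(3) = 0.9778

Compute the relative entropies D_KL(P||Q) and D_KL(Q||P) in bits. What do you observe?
D_KL(P||Q) = 6.1313 bits, D_KL(Q||P) = 6.1313 bits. The two directions give the same value here, because Q is a self-inverse relabeling of P; in general KL divergence is asymmetric.

D_KL(P||Q) = Σ P(x) log₂(P(x)/Q(x))

Computing term by term:
  P(1)·log₂(P(1)/Q(1)) = 0.0102·log₂(0.0102/0.0102) = 0.00000
  P(2)·log₂(P(2)/Q(2)) = 0.9778·log₂(0.9778/0.012) = 6.20750
  P(3)·log₂(P(3)/Q(3)) = 0.012·log₂(0.012/0.9778) = -0.07618

D_KL(P||Q) = 0.00000 + 6.20750 - 0.07618 = 6.13132 ≈ 6.1313 bits

D_KL(Q||P) = Σ Q(x) log₂(Q(x)/P(x))

Computing term by term:
  Q(1)·log₂(Q(1)/P(1)) = 0.0102·log₂(0.0102/0.0102) = 0.00000
  Q(2)·log₂(Q(2)/P(2)) = 0.012·log₂(0.012/0.9778) = -0.07618
  Q(3)·log₂(Q(3)/P(3)) = 0.9778·log₂(0.9778/0.012) = 6.20750

D_KL(Q||P) = 0.00000 - 0.07618 + 6.20750 = 6.13132 ≈ 6.1313 bits

These ARE equal here. Q is P with outcomes relabeled (Q(2) = P(3), Q(3) = P(2)) by a relabeling that is its own inverse, so the two sums contain exactly the same terms in a different order. This is a special case — KL divergence is not symmetric in general: D_KL(P||Q) ≠ D_KL(Q||P) for most P, Q.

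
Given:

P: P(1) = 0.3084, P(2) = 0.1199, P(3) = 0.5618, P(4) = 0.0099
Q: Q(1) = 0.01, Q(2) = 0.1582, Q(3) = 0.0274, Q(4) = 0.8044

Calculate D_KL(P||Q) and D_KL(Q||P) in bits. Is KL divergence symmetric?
D_KL(P||Q) = 3.8630 bits, D_KL(Q||P) = 4.9978 bits. No, KL divergence is not symmetric.

D_KL(P||Q) = Σ P(x) log₂(P(x)/Q(x))

Computing term by term:
  P(1)·log₂(P(1)/Q(1)) = 0.3084·log₂(0.3084/0.01) = 1.52557
  P(2)·log₂(P(2)/Q(2)) = 0.1199·log₂(0.1199/0.1582) = -0.04795
  P(3)·log₂(P(3)/Q(3)) = 0.5618·log₂(0.5618/0.0274) = 2.44822
  P(4)·log₂(P(4)/Q(4)) = 0.0099·log₂(0.0099/0.8044) = -0.06281

D_KL(P||Q) = 1.52557 - 0.04795 + 2.44822 - 0.06281 = 3.86303 ≈ 3.8630 bits

D_KL(Q||P) = Σ Q(x) log₂(Q(x)/P(x))

Computing term by term:
  Q(1)·log₂(Q(1)/P(1)) = 0.01·log₂(0.01/0.3084) = -0.04947
  Q(2)·log₂(Q(2)/P(2)) = 0.1582·log₂(0.1582/0.1199) = 0.06327
  Q(3)·log₂(Q(3)/P(3)) = 0.0274·log₂(0.0274/0.5618) = -0.11940
  Q(4)·log₂(Q(4)/P(4)) = 0.8044·log₂(0.8044/0.0099) = 5.10339

D_KL(Q||P) = -0.04947 + 0.06327 - 0.11940 + 5.10339 = 4.99779 ≈ 4.9978 bits

These are NOT equal (difference: 1.1348 bits). KL divergence is asymmetric: D_KL(P||Q) ≠ D_KL(Q||P) in general.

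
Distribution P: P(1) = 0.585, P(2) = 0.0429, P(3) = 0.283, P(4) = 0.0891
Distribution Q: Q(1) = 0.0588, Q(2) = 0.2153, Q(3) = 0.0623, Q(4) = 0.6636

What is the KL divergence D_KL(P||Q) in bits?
2.1990 bits

D_KL(P||Q) = Σ P(x) log₂(P(x)/Q(x))

Computing term by term:
  P(1)·log₂(P(1)/Q(1)) = 0.585·log₂(0.585/0.0588) = 1.93901
  P(2)·log₂(P(2)/Q(2)) = 0.0429·log₂(0.0429/0.2153) = -0.09984
  P(3)·log₂(P(3)/Q(3)) = 0.283·log₂(0.283/0.0623) = 0.61793
  P(4)·log₂(P(4)/Q(4)) = 0.0891·log₂(0.0891/0.6636) = -0.25811

D_KL(P||Q) = 1.93901 - 0.09984 + 0.61793 - 0.25811 = 2.19899 ≈ 2.1990 bits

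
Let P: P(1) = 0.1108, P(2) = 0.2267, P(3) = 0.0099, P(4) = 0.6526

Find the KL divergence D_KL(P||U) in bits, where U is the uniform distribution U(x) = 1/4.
0.6952 bits

U(i) = 1/4 for all i

D_KL(P||U) = Σ P(x) log₂(P(x) / (1/4))
           = Σ P(x) log₂(P(x)) + log₂(4)
           = log₂(4) - H(P)

H(P) = -Σ P(x) log₂(P(x)):
  -P(1)·log₂(P(1)) = -(0.1108)·log₂(0.1108) = 0.35168
  -P(2)·log₂(P(2)) = -(0.2267)·log₂(0.2267) = 0.48540
  -P(3)·log₂(P(3)) = -(0.0099)·log₂(0.0099) = 0.06592
  -P(4)·log₂(P(4)) = -(0.6526)·log₂(0.6526) = 0.40182
H(P) = 0.35168 + 0.48540 + 0.06592 + 0.40182 = 1.30482 bits

log₂(4) = 2.00000 bits

D_KL(P||U) = 2.00000 - 1.30482 = 0.69518 ≈ 0.6952 bits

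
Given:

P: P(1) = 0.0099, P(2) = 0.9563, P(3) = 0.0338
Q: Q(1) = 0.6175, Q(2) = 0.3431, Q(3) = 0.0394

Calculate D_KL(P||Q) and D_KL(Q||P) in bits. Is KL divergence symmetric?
D_KL(P||Q) = 1.3477 bits, D_KL(Q||P) = 3.1834 bits. No, KL divergence is not symmetric.

D_KL(P||Q) = Σ P(x) log₂(P(x)/Q(x))

Computing term by term:
  P(1)·log₂(P(1)/Q(1)) = 0.0099·log₂(0.0099/0.6175) = -0.05903
  P(2)·log₂(P(2)/Q(2)) = 0.9563·log₂(0.9563/0.3431) = 1.41421
  P(3)·log₂(P(3)/Q(3)) = 0.0338·log₂(0.0338/0.0394) = -0.00748

D_KL(P||Q) = -0.05903 + 1.41421 - 0.00748 = 1.34770 ≈ 1.3477 bits

D_KL(Q||P) = Σ Q(x) log₂(Q(x)/P(x))

Computing term by term:
  Q(1)·log₂(Q(1)/P(1)) = 0.6175·log₂(0.6175/0.0099) = 3.68207
  Q(2)·log₂(Q(2)/P(2)) = 0.3431·log₂(0.3431/0.9563) = -0.50739
  Q(3)·log₂(Q(3)/P(3)) = 0.0394·log₂(0.0394/0.0338) = 0.00871

D_KL(Q||P) = 3.68207 - 0.50739 + 0.00871 = 3.18339 ≈ 3.1834 bits

These are NOT equal (difference: 1.8357 bits). KL divergence is asymmetric: D_KL(P||Q) ≠ D_KL(Q||P) in general.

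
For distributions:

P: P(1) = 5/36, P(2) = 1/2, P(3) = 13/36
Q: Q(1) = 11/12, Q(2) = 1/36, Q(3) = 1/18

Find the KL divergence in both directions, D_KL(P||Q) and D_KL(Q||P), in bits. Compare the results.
D_KL(P||Q) = 2.6820 bits, D_KL(Q||P) = 2.2297 bits. D_KL(P||Q) is larger than D_KL(Q||P) by 0.4523 bits; the two directions differ.

D_KL(P||Q) = Σ P(x) log₂(P(x)/Q(x))

Computing term by term:
  P(1)·log₂(P(1)/Q(1)) = (5/36)·log₂((5/36)/(11/12)) = -0.37812
  P(2)·log₂(P(2)/Q(2)) = (1/2)·log₂((1/2)/(1/36)) = 2.08496
  P(3)·log₂(P(3)/Q(3)) = (13/36)·log₂((13/36)/(1/18)) = 0.97516

D_KL(P||Q) = -0.37812 + 2.08496 + 0.97516 = 2.68200 ≈ 2.6820 bits

D_KL(Q||P) = Σ Q(x) log₂(Q(x)/P(x))

Computing term by term:
  Q(1)·log₂(Q(1)/P(1)) = (11/12)·log₂((11/12)/(5/36)) = 2.49559
  Q(2)·log₂(Q(2)/P(2)) = (1/36)·log₂((1/36)/(1/2)) = -0.11583
  Q(3)·log₂(Q(3)/P(3)) = (1/18)·log₂((1/18)/(13/36)) = -0.15002

D_KL(Q||P) = 2.49559 - 0.11583 - 0.15002 = 2.22974 ≈ 2.2297 bits

These are NOT equal (difference: 0.4523 bits). KL divergence is asymmetric: D_KL(P||Q) ≠ D_KL(Q||P) in general.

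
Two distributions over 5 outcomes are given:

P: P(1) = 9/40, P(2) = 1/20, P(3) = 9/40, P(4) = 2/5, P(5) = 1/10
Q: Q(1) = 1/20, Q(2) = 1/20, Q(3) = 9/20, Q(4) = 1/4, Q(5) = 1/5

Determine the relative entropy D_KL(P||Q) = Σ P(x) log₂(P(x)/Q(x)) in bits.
0.4345 bits

D_KL(P||Q) = Σ P(x) log₂(P(x)/Q(x))

Computing term by term:
  P(1)·log₂(P(1)/Q(1)) = (9/40)·log₂((9/40)/(1/20)) = 0.48823
  P(2)·log₂(P(2)/Q(2)) = (1/20)·log₂((1/20)/(1/20)) = 0.00000
  P(3)·log₂(P(3)/Q(3)) = (9/40)·log₂((9/40)/(9/20)) = -0.22500
  P(4)·log₂(P(4)/Q(4)) = (2/5)·log₂((2/5)/(1/4)) = 0.27123
  P(5)·log₂(P(5)/Q(5)) = (1/10)·log₂((1/10)/(1/5)) = -0.10000

D_KL(P||Q) = 0.48823 + 0.00000 - 0.22500 + 0.27123 - 0.10000 = 0.43446 ≈ 0.4345 bits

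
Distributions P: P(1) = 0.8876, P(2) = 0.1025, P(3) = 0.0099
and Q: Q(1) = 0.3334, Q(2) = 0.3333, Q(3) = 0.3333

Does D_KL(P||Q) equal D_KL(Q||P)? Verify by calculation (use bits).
D_KL(P||Q) = 1.0293 bits, D_KL(Q||P) = 1.7869 bits. No — D_KL(P||Q) ≠ D_KL(Q||P) for this pair.

D_KL(P||Q) = Σ P(x) log₂(P(x)/Q(x))

Computing term by term:
  P(1)·log₂(P(1)/Q(1)) = 0.8876·log₂(0.8876/0.3334) = 1.25387
  P(2)·log₂(P(2)/Q(2)) = 0.1025·log₂(0.1025/0.3333) = -0.17437
  P(3)·log₂(P(3)/Q(3)) = 0.0099·log₂(0.0099/0.3333) = -0.05023

D_KL(P||Q) = 1.25387 - 0.17437 - 0.05023 = 1.02927 ≈ 1.0293 bits

D_KL(Q||P) = Σ Q(x) log₂(Q(x)/P(x))

Computing term by term:
  Q(1)·log₂(Q(1)/P(1)) = 0.3334·log₂(0.3334/0.8876) = -0.47098
  Q(2)·log₂(Q(2)/P(2)) = 0.3333·log₂(0.3333/0.1025) = 0.56701
  Q(3)·log₂(Q(3)/P(3)) = 0.3333·log₂(0.3333/0.0099) = 1.69091

D_KL(Q||P) = -0.47098 + 0.56701 + 1.69091 = 1.78694 ≈ 1.7869 bits

These are NOT equal (difference: 0.7576 bits). KL divergence is asymmetric: D_KL(P||Q) ≠ D_KL(Q||P) in general.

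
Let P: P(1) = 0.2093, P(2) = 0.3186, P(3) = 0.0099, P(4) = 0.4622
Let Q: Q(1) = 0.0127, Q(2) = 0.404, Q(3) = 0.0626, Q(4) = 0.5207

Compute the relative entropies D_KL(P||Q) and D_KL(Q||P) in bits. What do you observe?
D_KL(P||Q) = 0.6312 bits, D_KL(Q||P) = 0.3432 bits. The two directions give different values (D_KL(P||Q) exceeds D_KL(Q||P) by 0.2880 bits): KL divergence is asymmetric.

D_KL(P||Q) = Σ P(x) log₂(P(x)/Q(x))

Computing term by term:
  P(1)·log₂(P(1)/Q(1)) = 0.2093·log₂(0.2093/0.0127) = 0.84613
  P(2)·log₂(P(2)/Q(2)) = 0.3186·log₂(0.3186/0.404) = -0.10916
  P(3)·log₂(P(3)/Q(3)) = 0.0099·log₂(0.0099/0.0626) = -0.02634
  P(4)·log₂(P(4)/Q(4)) = 0.4622·log₂(0.4622/0.5207) = -0.07947

D_KL(P||Q) = 0.84613 - 0.10916 - 0.02634 - 0.07947 = 0.63116 ≈ 0.6312 bits

D_KL(Q||P) = Σ Q(x) log₂(Q(x)/P(x))

Computing term by term:
  Q(1)·log₂(Q(1)/P(1)) = 0.0127·log₂(0.0127/0.2093) = -0.05134
  Q(2)·log₂(Q(2)/P(2)) = 0.404·log₂(0.404/0.3186) = 0.13841
  Q(3)·log₂(Q(3)/P(3)) = 0.0626·log₂(0.0626/0.0099) = 0.16656
  Q(4)·log₂(Q(4)/P(4)) = 0.5207·log₂(0.5207/0.4622) = 0.08953

D_KL(Q||P) = -0.05134 + 0.13841 + 0.16656 + 0.08953 = 0.34316 ≈ 0.3432 bits

These are NOT equal (difference: 0.2880 bits). KL divergence is asymmetric: D_KL(P||Q) ≠ D_KL(Q||P) in general.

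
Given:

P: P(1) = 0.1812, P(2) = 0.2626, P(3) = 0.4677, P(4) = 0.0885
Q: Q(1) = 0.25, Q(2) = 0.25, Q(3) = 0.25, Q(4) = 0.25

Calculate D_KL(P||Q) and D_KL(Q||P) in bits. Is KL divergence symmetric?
D_KL(P||Q) = 0.2245 bits, D_KL(Q||P) = 0.2470 bits. No, KL divergence is not symmetric.

D_KL(P||Q) = Σ P(x) log₂(P(x)/Q(x))

Computing term by term:
  P(1)·log₂(P(1)/Q(1)) = 0.1812·log₂(0.1812/0.25) = -0.08414
  P(2)·log₂(P(2)/Q(2)) = 0.2626·log₂(0.2626/0.25) = 0.01863
  P(3)·log₂(P(3)/Q(3)) = 0.4677·log₂(0.4677/0.25) = 0.42264
  P(4)·log₂(P(4)/Q(4)) = 0.0885·log₂(0.0885/0.25) = -0.13259

D_KL(P||Q) = -0.08414 + 0.01863 + 0.42264 - 0.13259 = 0.22454 ≈ 0.2245 bits

D_KL(Q||P) = Σ Q(x) log₂(Q(x)/P(x))

Computing term by term:
  Q(1)·log₂(Q(1)/P(1)) = 0.25·log₂(0.25/0.1812) = 0.11609
  Q(2)·log₂(Q(2)/P(2)) = 0.25·log₂(0.25/0.2626) = -0.01773
  Q(3)·log₂(Q(3)/P(3)) = 0.25·log₂(0.25/0.4677) = -0.22591
  Q(4)·log₂(Q(4)/P(4)) = 0.25·log₂(0.25/0.0885) = 0.37454

D_KL(Q||P) = 0.11609 - 0.01773 - 0.22591 + 0.37454 = 0.24699 ≈ 0.2470 bits

These are NOT equal (difference: 0.0225 bits). KL divergence is asymmetric: D_KL(P||Q) ≠ D_KL(Q||P) in general.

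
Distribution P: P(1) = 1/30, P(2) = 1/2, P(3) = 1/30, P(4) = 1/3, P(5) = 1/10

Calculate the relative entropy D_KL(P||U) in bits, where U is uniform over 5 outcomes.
0.6343 bits

U(i) = 1/5 for all i

D_KL(P||U) = Σ P(x) log₂(P(x) / (1/5))
           = Σ P(x) log₂(P(x)) + log₂(5)
           = log₂(5) - H(P)

H(P) = -Σ P(x) log₂(P(x)):
  -P(1)·log₂(P(1)) = -(1/30)·log₂(1/30) = 0.16356
  -P(2)·log₂(P(2)) = -(1/2)·log₂(1/2) = 0.50000
  -P(3)·log₂(P(3)) = -(1/30)·log₂(1/30) = 0.16356
  -P(4)·log₂(P(4)) = -(1/3)·log₂(1/3) = 0.52832
  -P(5)·log₂(P(5)) = -(1/10)·log₂(1/10) = 0.33219
H(P) = 0.16356 + 0.50000 + 0.16356 + 0.52832 + 0.33219 = 1.68763 bits

log₂(5) = 2.32193 bits

D_KL(P||U) = 2.32193 - 1.68763 = 0.63430 ≈ 0.6343 bits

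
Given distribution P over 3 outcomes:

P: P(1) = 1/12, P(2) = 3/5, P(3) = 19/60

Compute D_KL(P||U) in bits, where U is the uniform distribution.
0.3187 bits

U(i) = 1/3 for all i

D_KL(P||U) = Σ P(x) log₂(P(x) / (1/3))
           = Σ P(x) log₂(P(x)) + log₂(3)
           = log₂(3) - H(P)

H(P) = -Σ P(x) log₂(P(x)):
  -P(1)·log₂(P(1)) = -(1/12)·log₂(1/12) = 0.29875
  -P(2)·log₂(P(2)) = -(3/5)·log₂(3/5) = 0.44218
  -P(3)·log₂(P(3)) = -(19/60)·log₂(19/60) = 0.52534
H(P) = 0.29875 + 0.44218 + 0.52534 = 1.26627 bits

log₂(3) = 1.58496 bits

D_KL(P||U) = 1.58496 - 1.26627 = 0.31869 ≈ 0.3187 bits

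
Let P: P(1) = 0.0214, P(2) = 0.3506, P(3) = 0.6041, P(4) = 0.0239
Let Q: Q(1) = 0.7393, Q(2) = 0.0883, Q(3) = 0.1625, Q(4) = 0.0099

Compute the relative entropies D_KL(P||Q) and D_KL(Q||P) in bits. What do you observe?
D_KL(P||Q) = 1.7629 bits, D_KL(Q||P) = 3.2821 bits. The two directions give different values (D_KL(Q||P) exceeds D_KL(P||Q) by 1.5192 bits): KL divergence is asymmetric.

D_KL(P||Q) = Σ P(x) log₂(P(x)/Q(x))

Computing term by term:
  P(1)·log₂(P(1)/Q(1)) = 0.0214·log₂(0.0214/0.7393) = -0.10936
  P(2)·log₂(P(2)/Q(2)) = 0.3506·log₂(0.3506/0.0883) = 0.69746
  P(3)·log₂(P(3)/Q(3)) = 0.6041·log₂(0.6041/0.1625) = 1.14438
  P(4)·log₂(P(4)/Q(4)) = 0.0239·log₂(0.0239/0.0099) = 0.03039

D_KL(P||Q) = -0.10936 + 0.69746 + 1.14438 + 0.03039 = 1.76287 ≈ 1.7629 bits

D_KL(Q||P) = Σ Q(x) log₂(Q(x)/P(x))

Computing term by term:
  Q(1)·log₂(Q(1)/P(1)) = 0.7393·log₂(0.7393/0.0214) = 3.77818
  Q(2)·log₂(Q(2)/P(2)) = 0.0883·log₂(0.0883/0.3506) = -0.17566
  Q(3)·log₂(Q(3)/P(3)) = 0.1625·log₂(0.1625/0.6041) = -0.30783
  Q(4)·log₂(Q(4)/P(4)) = 0.0099·log₂(0.0099/0.0239) = -0.01259

D_KL(Q||P) = 3.77818 - 0.17566 - 0.30783 - 0.01259 = 3.28210 ≈ 3.2821 bits

These are NOT equal (difference: 1.5192 bits). KL divergence is asymmetric: D_KL(P||Q) ≠ D_KL(Q||P) in general.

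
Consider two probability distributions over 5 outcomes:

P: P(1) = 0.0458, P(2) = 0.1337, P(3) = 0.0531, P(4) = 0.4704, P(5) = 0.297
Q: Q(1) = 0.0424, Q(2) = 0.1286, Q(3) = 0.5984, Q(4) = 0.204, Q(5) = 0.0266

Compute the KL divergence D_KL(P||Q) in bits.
1.4279 bits

D_KL(P||Q) = Σ P(x) log₂(P(x)/Q(x))

Computing term by term:
  P(1)·log₂(P(1)/Q(1)) = 0.0458·log₂(0.0458/0.0424) = 0.00510
  P(2)·log₂(P(2)/Q(2)) = 0.1337·log₂(0.1337/0.1286) = 0.00750
  P(3)·log₂(P(3)/Q(3)) = 0.0531·log₂(0.0531/0.5984) = -0.18555
  P(4)·log₂(P(4)/Q(4)) = 0.4704·log₂(0.4704/0.204) = 0.56698
  P(5)·log₂(P(5)/Q(5)) = 0.297·log₂(0.297/0.0266) = 1.03385

D_KL(P||Q) = 0.00510 + 0.00750 - 0.18555 + 0.56698 + 1.03385 = 1.42788 ≈ 1.4279 bits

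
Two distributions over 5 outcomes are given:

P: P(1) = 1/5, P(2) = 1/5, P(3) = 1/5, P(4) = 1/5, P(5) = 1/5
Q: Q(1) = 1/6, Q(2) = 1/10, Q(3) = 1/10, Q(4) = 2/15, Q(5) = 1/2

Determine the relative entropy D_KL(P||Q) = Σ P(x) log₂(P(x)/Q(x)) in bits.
0.3052 bits

D_KL(P||Q) = Σ P(x) log₂(P(x)/Q(x))

Computing term by term:
  P(1)·log₂(P(1)/Q(1)) = (1/5)·log₂((1/5)/(1/6)) = 0.05261
  P(2)·log₂(P(2)/Q(2)) = (1/5)·log₂((1/5)/(1/10)) = 0.20000
  P(3)·log₂(P(3)/Q(3)) = (1/5)·log₂((1/5)/(1/10)) = 0.20000
  P(4)·log₂(P(4)/Q(4)) = (1/5)·log₂((1/5)/(2/15)) = 0.11699
  P(5)·log₂(P(5)/Q(5)) = (1/5)·log₂((1/5)/(1/2)) = -0.26439

D_KL(P||Q) = 0.05261 + 0.20000 + 0.20000 + 0.11699 - 0.26439 = 0.30521 ≈ 0.3052 bits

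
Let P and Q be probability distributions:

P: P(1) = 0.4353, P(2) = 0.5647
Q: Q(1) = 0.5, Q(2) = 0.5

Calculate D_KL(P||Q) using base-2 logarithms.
0.0121 bits

D_KL(P||Q) = Σ P(x) log₂(P(x)/Q(x))

Computing term by term:
  P(1)·log₂(P(1)/Q(1)) = 0.4353·log₂(0.4353/0.5) = -0.08702
  P(2)·log₂(P(2)/Q(2)) = 0.5647·log₂(0.5647/0.5) = 0.09914

D_KL(P||Q) = -0.08702 + 0.09914 = 0.01212 ≈ 0.0121 bits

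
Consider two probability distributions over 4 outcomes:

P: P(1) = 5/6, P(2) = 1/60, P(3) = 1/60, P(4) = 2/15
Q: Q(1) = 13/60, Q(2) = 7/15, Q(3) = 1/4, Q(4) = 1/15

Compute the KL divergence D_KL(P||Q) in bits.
1.6076 bits

D_KL(P||Q) = Σ P(x) log₂(P(x)/Q(x))

Computing term by term:
  P(1)·log₂(P(1)/Q(1)) = (5/6)·log₂((5/6)/(13/60)) = 1.61951
  P(2)·log₂(P(2)/Q(2)) = (1/60)·log₂((1/60)/(7/15)) = -0.08012
  P(3)·log₂(P(3)/Q(3)) = (1/60)·log₂((1/60)/(1/4)) = -0.06511
  P(4)·log₂(P(4)/Q(4)) = (2/15)·log₂((2/15)/(1/15)) = 0.13333

D_KL(P||Q) = 1.61951 - 0.08012 - 0.06511 + 0.13333 = 1.60761 ≈ 1.6076 bits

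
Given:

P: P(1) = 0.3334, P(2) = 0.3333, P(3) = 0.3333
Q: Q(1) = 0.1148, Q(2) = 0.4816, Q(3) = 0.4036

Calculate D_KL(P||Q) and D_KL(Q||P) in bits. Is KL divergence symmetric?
D_KL(P||Q) = 0.2438 bits, D_KL(Q||P) = 0.1906 bits. No, KL divergence is not symmetric.

D_KL(P||Q) = Σ P(x) log₂(P(x)/Q(x))

Computing term by term:
  P(1)·log₂(P(1)/Q(1)) = 0.3334·log₂(0.3334/0.1148) = 0.51281
  P(2)·log₂(P(2)/Q(2)) = 0.3333·log₂(0.3333/0.4816) = -0.17699
  P(3)·log₂(P(3)/Q(3)) = 0.3333·log₂(0.3333/0.4036) = -0.09203

D_KL(P||Q) = 0.51281 - 0.17699 - 0.09203 = 0.24379 ≈ 0.2438 bits

D_KL(Q||P) = Σ Q(x) log₂(Q(x)/P(x))

Computing term by term:
  Q(1)·log₂(Q(1)/P(1)) = 0.1148·log₂(0.1148/0.3334) = -0.17658
  Q(2)·log₂(Q(2)/P(2)) = 0.4816·log₂(0.4816/0.3333) = 0.25574
  Q(3)·log₂(Q(3)/P(3)) = 0.4036·log₂(0.4036/0.3333) = 0.11144

D_KL(Q||P) = -0.17658 + 0.25574 + 0.11144 = 0.19060 ≈ 0.1906 bits

These are NOT equal (difference: 0.0532 bits). KL divergence is asymmetric: D_KL(P||Q) ≠ D_KL(Q||P) in general.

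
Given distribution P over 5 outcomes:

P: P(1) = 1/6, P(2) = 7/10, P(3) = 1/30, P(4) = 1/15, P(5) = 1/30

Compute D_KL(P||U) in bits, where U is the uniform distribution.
0.9433 bits

U(i) = 1/5 for all i

D_KL(P||U) = Σ P(x) log₂(P(x) / (1/5))
           = Σ P(x) log₂(P(x)) + log₂(5)
           = log₂(5) - H(P)

H(P) = -Σ P(x) log₂(P(x)):
  -P(1)·log₂(P(1)) = -(1/6)·log₂(1/6) = 0.43083
  -P(2)·log₂(P(2)) = -(7/10)·log₂(7/10) = 0.36020
  -P(3)·log₂(P(3)) = -(1/30)·log₂(1/30) = 0.16356
  -P(4)·log₂(P(4)) = -(1/15)·log₂(1/15) = 0.26046
  -P(5)·log₂(P(5)) = -(1/30)·log₂(1/30) = 0.16356
H(P) = 0.43083 + 0.36020 + 0.16356 + 0.26046 + 0.16356 = 1.37861 bits

log₂(5) = 2.32193 bits

D_KL(P||U) = 2.32193 - 1.37861 = 0.94332 ≈ 0.9433 bits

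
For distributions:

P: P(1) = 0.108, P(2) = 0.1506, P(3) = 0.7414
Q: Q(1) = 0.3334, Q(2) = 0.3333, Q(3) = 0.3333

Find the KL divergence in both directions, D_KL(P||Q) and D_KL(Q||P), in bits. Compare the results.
D_KL(P||Q) = 0.5069 bits, D_KL(Q||P) = 0.5397 bits. D_KL(Q||P) is larger than D_KL(P||Q) by 0.0328 bits; the two directions differ.

D_KL(P||Q) = Σ P(x) log₂(P(x)/Q(x))

Computing term by term:
  P(1)·log₂(P(1)/Q(1)) = 0.108·log₂(0.108/0.3334) = -0.17563
  P(2)·log₂(P(2)/Q(2)) = 0.1506·log₂(0.1506/0.3333) = -0.17260
  P(3)·log₂(P(3)/Q(3)) = 0.7414·log₂(0.7414/0.3333) = 0.85515

D_KL(P||Q) = -0.17563 - 0.17260 + 0.85515 = 0.50692 ≈ 0.5069 bits

D_KL(Q||P) = Σ Q(x) log₂(Q(x)/P(x))

Computing term by term:
  Q(1)·log₂(Q(1)/P(1)) = 0.3334·log₂(0.3334/0.108) = 0.54218
  Q(2)·log₂(Q(2)/P(2)) = 0.3333·log₂(0.3333/0.1506) = 0.38199
  Q(3)·log₂(Q(3)/P(3)) = 0.3333·log₂(0.3333/0.7414) = -0.38444

D_KL(Q||P) = 0.54218 + 0.38199 - 0.38444 = 0.53973 ≈ 0.5397 bits

These are NOT equal (difference: 0.0328 bits). KL divergence is asymmetric: D_KL(P||Q) ≠ D_KL(Q||P) in general.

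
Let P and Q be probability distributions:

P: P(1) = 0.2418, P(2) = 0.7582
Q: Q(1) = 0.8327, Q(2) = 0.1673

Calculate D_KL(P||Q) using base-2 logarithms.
1.2216 bits

D_KL(P||Q) = Σ P(x) log₂(P(x)/Q(x))

Computing term by term:
  P(1)·log₂(P(1)/Q(1)) = 0.2418·log₂(0.2418/0.8327) = -0.43137
  P(2)·log₂(P(2)/Q(2)) = 0.7582·log₂(0.7582/0.1673) = 1.65298

D_KL(P||Q) = -0.43137 + 1.65298 = 1.22161 ≈ 1.2216 bits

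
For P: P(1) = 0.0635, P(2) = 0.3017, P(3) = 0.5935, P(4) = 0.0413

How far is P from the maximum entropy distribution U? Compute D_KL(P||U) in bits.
0.5893 bits

U(i) = 1/4 for all i

D_KL(P||U) = Σ P(x) log₂(P(x) / (1/4))
           = Σ P(x) log₂(P(x)) + log₂(4)
           = log₂(4) - H(P)

H(P) = -Σ P(x) log₂(P(x)):
  -P(1)·log₂(P(1)) = -(0.0635)·log₂(0.0635) = 0.25255
  -P(2)·log₂(P(2)) = -(0.3017)·log₂(0.3017) = 0.52158
  -P(3)·log₂(P(3)) = -(0.5935)·log₂(0.5935) = 0.44672
  -P(4)·log₂(P(4)) = -(0.0413)·log₂(0.0413) = 0.18989
H(P) = 0.25255 + 0.52158 + 0.44672 + 0.18989 = 1.41074 bits

log₂(4) = 2.00000 bits

D_KL(P||U) = 2.00000 - 1.41074 = 0.58926 ≈ 0.5893 bits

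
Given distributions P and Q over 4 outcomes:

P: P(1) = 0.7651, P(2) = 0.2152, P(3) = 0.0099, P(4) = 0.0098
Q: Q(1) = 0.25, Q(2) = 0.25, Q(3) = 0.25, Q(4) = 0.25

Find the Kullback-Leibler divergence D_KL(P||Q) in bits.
1.0962 bits

D_KL(P||Q) = Σ P(x) log₂(P(x)/Q(x))

Computing term by term:
  P(1)·log₂(P(1)/Q(1)) = 0.7651·log₂(0.7651/0.25) = 1.23466
  P(2)·log₂(P(2)/Q(2)) = 0.2152·log₂(0.2152/0.25) = -0.04654
  P(3)·log₂(P(3)/Q(3)) = 0.0099·log₂(0.0099/0.25) = -0.04612
  P(4)·log₂(P(4)/Q(4)) = 0.0098·log₂(0.0098/0.25) = -0.04580

D_KL(P||Q) = 1.23466 - 0.04654 - 0.04612 - 0.04580 = 1.09620 ≈ 1.0962 bits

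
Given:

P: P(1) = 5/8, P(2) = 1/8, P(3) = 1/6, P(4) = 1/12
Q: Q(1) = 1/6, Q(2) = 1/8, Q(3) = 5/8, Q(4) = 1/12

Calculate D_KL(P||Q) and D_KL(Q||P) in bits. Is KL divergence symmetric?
D_KL(P||Q) = 0.8740 bits, D_KL(Q||P) = 0.8740 bits. The two values coincide for this particular pair, but no — KL divergence is not symmetric in general.

D_KL(P||Q) = Σ P(x) log₂(P(x)/Q(x))

Computing term by term:
  P(1)·log₂(P(1)/Q(1)) = (5/8)·log₂((5/8)/(1/6)) = 1.19181
  P(2)·log₂(P(2)/Q(2)) = (1/8)·log₂((1/8)/(1/8)) = 0.00000
  P(3)·log₂(P(3)/Q(3)) = (1/6)·log₂((1/6)/(5/8)) = -0.31782
  P(4)·log₂(P(4)/Q(4)) = (1/12)·log₂((1/12)/(1/12)) = 0.00000

D_KL(P||Q) = 1.19181 + 0.00000 - 0.31782 + 0.00000 = 0.87399 ≈ 0.8740 bits

D_KL(Q||P) = Σ Q(x) log₂(Q(x)/P(x))

Computing term by term:
  Q(1)·log₂(Q(1)/P(1)) = (1/6)·log₂((1/6)/(5/8)) = -0.31782
  Q(2)·log₂(Q(2)/P(2)) = (1/8)·log₂((1/8)/(1/8)) = 0.00000
  Q(3)·log₂(Q(3)/P(3)) = (5/8)·log₂((5/8)/(1/6)) = 1.19181
  Q(4)·log₂(Q(4)/P(4)) = (1/12)·log₂((1/12)/(1/12)) = 0.00000

D_KL(Q||P) = -0.31782 + 0.00000 + 1.19181 + 0.00000 = 0.87399 ≈ 0.8740 bits

These ARE equal here. Q is P with outcomes relabeled (Q(1) = P(3), Q(3) = P(1)) by a relabeling that is its own inverse, so the two sums contain exactly the same terms in a different order. This is a special case — KL divergence is not symmetric in general: D_KL(P||Q) ≠ D_KL(Q||P) for most P, Q.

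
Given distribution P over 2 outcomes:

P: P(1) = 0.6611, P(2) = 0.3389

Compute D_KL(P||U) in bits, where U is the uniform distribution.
0.0762 bits

U(i) = 1/2 for all i

D_KL(P||U) = Σ P(x) log₂(P(x) / (1/2))
           = Σ P(x) log₂(P(x)) + log₂(2)
           = log₂(2) - H(P)

H(P) = -Σ P(x) log₂(P(x)):
  -P(1)·log₂(P(1)) = -(0.6611)·log₂(0.6611) = 0.39472
  -P(2)·log₂(P(2)) = -(0.3389)·log₂(0.3389) = 0.52905
H(P) = 0.39472 + 0.52905 = 0.92377 bits

log₂(2) = 1.00000 bits

D_KL(P||U) = 1.00000 - 0.92377 = 0.07623 ≈ 0.0762 bits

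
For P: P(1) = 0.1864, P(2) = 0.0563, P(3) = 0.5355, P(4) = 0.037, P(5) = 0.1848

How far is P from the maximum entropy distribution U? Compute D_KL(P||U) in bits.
0.5278 bits

U(i) = 1/5 for all i

D_KL(P||U) = Σ P(x) log₂(P(x) / (1/5))
           = Σ P(x) log₂(P(x)) + log₂(5)
           = log₂(5) - H(P)

H(P) = -Σ P(x) log₂(P(x)):
  -P(1)·log₂(P(1)) = -(0.1864)·log₂(0.1864) = 0.45175
  -P(2)·log₂(P(2)) = -(0.0563)·log₂(0.0563) = 0.23369
  -P(3)·log₂(P(3)) = -(0.5355)·log₂(0.5355) = 0.48251
  -P(4)·log₂(P(4)) = -(0.037)·log₂(0.037) = 0.17598
  -P(5)·log₂(P(5)) = -(0.1848)·log₂(0.1848) = 0.45017
H(P) = 0.45175 + 0.23369 + 0.48251 + 0.17598 + 0.45017 = 1.79410 bits

log₂(5) = 2.32193 bits

D_KL(P||U) = 2.32193 - 1.79410 = 0.52783 ≈ 0.5278 bits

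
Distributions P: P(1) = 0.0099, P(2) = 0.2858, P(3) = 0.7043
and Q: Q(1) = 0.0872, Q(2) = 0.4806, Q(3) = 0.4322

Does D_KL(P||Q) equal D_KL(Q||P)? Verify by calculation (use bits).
D_KL(P||Q) = 0.2508 bits, D_KL(Q||P) = 0.3296 bits. No — D_KL(P||Q) ≠ D_KL(Q||P) for this pair.

D_KL(P||Q) = Σ P(x) log₂(P(x)/Q(x))

Computing term by term:
  P(1)·log₂(P(1)/Q(1)) = 0.0099·log₂(0.0099/0.0872) = -0.03107
  P(2)·log₂(P(2)/Q(2)) = 0.2858·log₂(0.2858/0.4806) = -0.21430
  P(3)·log₂(P(3)/Q(3)) = 0.7043·log₂(0.7043/0.4322) = 0.49617

D_KL(P||Q) = -0.03107 - 0.21430 + 0.49617 = 0.25080 ≈ 0.2508 bits

D_KL(Q||P) = Σ Q(x) log₂(Q(x)/P(x))

Computing term by term:
  Q(1)·log₂(Q(1)/P(1)) = 0.0872·log₂(0.0872/0.0099) = 0.27371
  Q(2)·log₂(Q(2)/P(2)) = 0.4806·log₂(0.4806/0.2858) = 0.36037
  Q(3)·log₂(Q(3)/P(3)) = 0.4322·log₂(0.4322/0.7043) = -0.30448

D_KL(Q||P) = 0.27371 + 0.36037 - 0.30448 = 0.32960 ≈ 0.3296 bits

These are NOT equal (difference: 0.0788 bits). KL divergence is asymmetric: D_KL(P||Q) ≠ D_KL(Q||P) in general.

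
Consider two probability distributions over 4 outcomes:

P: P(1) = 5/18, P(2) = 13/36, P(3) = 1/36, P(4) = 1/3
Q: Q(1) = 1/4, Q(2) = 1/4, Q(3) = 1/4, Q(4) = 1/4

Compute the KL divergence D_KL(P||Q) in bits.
0.2841 bits

D_KL(P||Q) = Σ P(x) log₂(P(x)/Q(x))

Computing term by term:
  P(1)·log₂(P(1)/Q(1)) = (5/18)·log₂((5/18)/(1/4)) = 0.04222
  P(2)·log₂(P(2)/Q(2)) = (13/36)·log₂((13/36)/(1/4)) = 0.19157
  P(3)·log₂(P(3)/Q(3)) = (1/36)·log₂((1/36)/(1/4)) = -0.08805
  P(4)·log₂(P(4)/Q(4)) = (1/3)·log₂((1/3)/(1/4)) = 0.13835

D_KL(P||Q) = 0.04222 + 0.19157 - 0.08805 + 0.13835 = 0.28409 ≈ 0.2841 bits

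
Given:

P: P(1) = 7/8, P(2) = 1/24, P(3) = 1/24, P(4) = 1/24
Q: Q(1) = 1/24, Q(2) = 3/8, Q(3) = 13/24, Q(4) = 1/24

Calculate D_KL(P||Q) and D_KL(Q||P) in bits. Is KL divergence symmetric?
D_KL(P||Q) = 3.5570 bits, D_KL(Q||P) = 3.0101 bits. No, KL divergence is not symmetric.

D_KL(P||Q) = Σ P(x) log₂(P(x)/Q(x))

Computing term by term:
  P(1)·log₂(P(1)/Q(1)) = (7/8)·log₂((7/8)/(1/24)) = 3.84328
  P(2)·log₂(P(2)/Q(2)) = (1/24)·log₂((1/24)/(3/8)) = -0.13208
  P(3)·log₂(P(3)/Q(3)) = (1/24)·log₂((1/24)/(13/24)) = -0.15418
  P(4)·log₂(P(4)/Q(4)) = (1/24)·log₂((1/24)/(1/24)) = 0.00000

D_KL(P||Q) = 3.84328 - 0.13208 - 0.15418 + 0.00000 = 3.55702 ≈ 3.5570 bits

D_KL(Q||P) = Σ Q(x) log₂(Q(x)/P(x))

Computing term by term:
  Q(1)·log₂(Q(1)/P(1)) = (1/24)·log₂((1/24)/(7/8)) = -0.18301
  Q(2)·log₂(Q(2)/P(2)) = (3/8)·log₂((3/8)/(1/24)) = 1.18872
  Q(3)·log₂(Q(3)/P(3)) = (13/24)·log₂((13/24)/(1/24)) = 2.00440
  Q(4)·log₂(Q(4)/P(4)) = (1/24)·log₂((1/24)/(1/24)) = 0.00000

D_KL(Q||P) = -0.18301 + 1.18872 + 2.00440 + 0.00000 = 3.01011 ≈ 3.0101 bits

These are NOT equal (difference: 0.5469 bits). KL divergence is asymmetric: D_KL(P||Q) ≠ D_KL(Q||P) in general.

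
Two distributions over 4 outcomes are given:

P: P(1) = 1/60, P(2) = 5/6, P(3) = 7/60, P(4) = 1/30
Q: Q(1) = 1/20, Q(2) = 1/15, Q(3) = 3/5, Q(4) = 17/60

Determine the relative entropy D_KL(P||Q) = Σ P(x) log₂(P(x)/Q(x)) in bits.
2.6316 bits

D_KL(P||Q) = Σ P(x) log₂(P(x)/Q(x))

Computing term by term:
  P(1)·log₂(P(1)/Q(1)) = (1/60)·log₂((1/60)/(1/20)) = -0.02642
  P(2)·log₂(P(2)/Q(2)) = (5/6)·log₂((5/6)/(1/15)) = 3.03655
  P(3)·log₂(P(3)/Q(3)) = (7/60)·log₂((7/60)/(3/5)) = -0.27563
  P(4)·log₂(P(4)/Q(4)) = (1/30)·log₂((1/30)/(17/60)) = -0.10292

D_KL(P||Q) = -0.02642 + 3.03655 - 0.27563 - 0.10292 = 2.63158 ≈ 2.6316 bits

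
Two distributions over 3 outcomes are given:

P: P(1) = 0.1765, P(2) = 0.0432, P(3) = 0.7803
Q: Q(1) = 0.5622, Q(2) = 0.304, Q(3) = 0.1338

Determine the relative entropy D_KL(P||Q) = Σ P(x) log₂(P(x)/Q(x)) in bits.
1.5684 bits

D_KL(P||Q) = Σ P(x) log₂(P(x)/Q(x))

Computing term by term:
  P(1)·log₂(P(1)/Q(1)) = 0.1765·log₂(0.1765/0.5622) = -0.29500
  P(2)·log₂(P(2)/Q(2)) = 0.0432·log₂(0.0432/0.304) = -0.12161
  P(3)·log₂(P(3)/Q(3)) = 0.7803·log₂(0.7803/0.1338) = 1.98504

D_KL(P||Q) = -0.29500 - 0.12161 + 1.98504 = 1.56843 ≈ 1.5684 bits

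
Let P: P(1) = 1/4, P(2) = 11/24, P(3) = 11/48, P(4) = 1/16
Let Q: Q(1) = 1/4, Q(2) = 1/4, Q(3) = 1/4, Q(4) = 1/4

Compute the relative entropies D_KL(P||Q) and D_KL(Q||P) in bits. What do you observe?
D_KL(P||Q) = 0.2470 bits, D_KL(Q||P) = 0.3128 bits. The two directions give different values (D_KL(Q||P) exceeds D_KL(P||Q) by 0.0658 bits): KL divergence is asymmetric.

D_KL(P||Q) = Σ P(x) log₂(P(x)/Q(x))

Computing term by term:
  P(1)·log₂(P(1)/Q(1)) = (1/4)·log₂((1/4)/(1/4)) = 0.00000
  P(2)·log₂(P(2)/Q(2)) = (11/24)·log₂((11/24)/(1/4)) = 0.40080
  P(3)·log₂(P(3)/Q(3)) = (11/48)·log₂((11/48)/(1/4)) = -0.02877
  P(4)·log₂(P(4)/Q(4)) = (1/16)·log₂((1/16)/(1/4)) = -0.12500

D_KL(P||Q) = 0.00000 + 0.40080 - 0.02877 - 0.12500 = 0.24703 ≈ 0.2470 bits

D_KL(Q||P) = Σ Q(x) log₂(Q(x)/P(x))

Computing term by term:
  Q(1)·log₂(Q(1)/P(1)) = (1/4)·log₂((1/4)/(1/4)) = 0.00000
  Q(2)·log₂(Q(2)/P(2)) = (1/4)·log₂((1/4)/(11/24)) = -0.21862
  Q(3)·log₂(Q(3)/P(3)) = (1/4)·log₂((1/4)/(11/48)) = 0.03138
  Q(4)·log₂(Q(4)/P(4)) = (1/4)·log₂((1/4)/(1/16)) = 0.50000

D_KL(Q||P) = 0.00000 - 0.21862 + 0.03138 + 0.50000 = 0.31276 ≈ 0.3128 bits

These are NOT equal (difference: 0.0658 bits). KL divergence is asymmetric: D_KL(P||Q) ≠ D_KL(Q||P) in general.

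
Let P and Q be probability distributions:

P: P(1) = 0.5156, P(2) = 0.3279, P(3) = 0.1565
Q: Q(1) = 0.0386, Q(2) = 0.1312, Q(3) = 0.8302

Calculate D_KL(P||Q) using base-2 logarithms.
1.9847 bits

D_KL(P||Q) = Σ P(x) log₂(P(x)/Q(x))

Computing term by term:
  P(1)·log₂(P(1)/Q(1)) = 0.5156·log₂(0.5156/0.0386) = 1.92813
  P(2)·log₂(P(2)/Q(2)) = 0.3279·log₂(0.3279/0.1312) = 0.43332
  P(3)·log₂(P(3)/Q(3)) = 0.1565·log₂(0.1565/0.8302) = -0.37674

D_KL(P||Q) = 1.92813 + 0.43332 - 0.37674 = 1.98471 ≈ 1.9847 bits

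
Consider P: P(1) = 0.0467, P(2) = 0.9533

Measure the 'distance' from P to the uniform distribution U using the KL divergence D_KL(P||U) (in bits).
0.7278 bits

U(i) = 1/2 for all i

D_KL(P||U) = Σ P(x) log₂(P(x) / (1/2))
           = Σ P(x) log₂(P(x)) + log₂(2)
           = log₂(2) - H(P)

H(P) = -Σ P(x) log₂(P(x)):
  -P(1)·log₂(P(1)) = -(0.0467)·log₂(0.0467) = 0.20643
  -P(2)·log₂(P(2)) = -(0.9533)·log₂(0.9533) = 0.06578
H(P) = 0.20643 + 0.06578 = 0.27221 bits

log₂(2) = 1.00000 bits

D_KL(P||U) = 1.00000 - 0.27221 = 0.72779 ≈ 0.7278 bits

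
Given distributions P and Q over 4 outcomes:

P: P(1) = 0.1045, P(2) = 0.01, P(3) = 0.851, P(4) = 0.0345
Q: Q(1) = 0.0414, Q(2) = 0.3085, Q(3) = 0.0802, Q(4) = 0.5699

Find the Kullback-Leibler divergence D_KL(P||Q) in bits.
2.8503 bits

D_KL(P||Q) = Σ P(x) log₂(P(x)/Q(x))

Computing term by term:
  P(1)·log₂(P(1)/Q(1)) = 0.1045·log₂(0.1045/0.0414) = 0.13959
  P(2)·log₂(P(2)/Q(2)) = 0.01·log₂(0.01/0.3085) = -0.04947
  P(3)·log₂(P(3)/Q(3)) = 0.851·log₂(0.851/0.0802) = 2.89977
  P(4)·log₂(P(4)/Q(4)) = 0.0345·log₂(0.0345/0.5699) = -0.13959

D_KL(P||Q) = 0.13959 - 0.04947 + 2.89977 - 0.13959 = 2.85030 ≈ 2.8503 bits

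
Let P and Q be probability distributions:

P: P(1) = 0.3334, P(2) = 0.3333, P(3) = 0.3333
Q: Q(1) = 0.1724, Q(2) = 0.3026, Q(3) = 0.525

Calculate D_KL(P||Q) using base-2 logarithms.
0.1452 bits

D_KL(P||Q) = Σ P(x) log₂(P(x)/Q(x))

Computing term by term:
  P(1)·log₂(P(1)/Q(1)) = 0.3334·log₂(0.3334/0.1724) = 0.31723
  P(2)·log₂(P(2)/Q(2)) = 0.3333·log₂(0.3333/0.3026) = 0.04647
  P(3)·log₂(P(3)/Q(3)) = 0.3333·log₂(0.3333/0.525) = -0.21848

D_KL(P||Q) = 0.31723 + 0.04647 - 0.21848 = 0.14522 ≈ 0.1452 bits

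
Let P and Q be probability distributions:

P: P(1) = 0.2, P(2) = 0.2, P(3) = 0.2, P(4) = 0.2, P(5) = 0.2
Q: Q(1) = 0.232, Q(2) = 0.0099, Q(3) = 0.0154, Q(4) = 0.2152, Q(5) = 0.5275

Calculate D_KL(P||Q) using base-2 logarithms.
1.2633 bits

D_KL(P||Q) = Σ P(x) log₂(P(x)/Q(x))

Computing term by term:
  P(1)·log₂(P(1)/Q(1)) = 0.2·log₂(0.2/0.232) = -0.04282
  P(2)·log₂(P(2)/Q(2)) = 0.2·log₂(0.2/0.0099) = 0.86729
  P(3)·log₂(P(3)/Q(3)) = 0.2·log₂(0.2/0.0154) = 0.73980
  P(4)·log₂(P(4)/Q(4)) = 0.2·log₂(0.2/0.2152) = -0.02114
  P(5)·log₂(P(5)/Q(5)) = 0.2·log₂(0.2/0.5275) = -0.27983

D_KL(P||Q) = -0.04282 + 0.86729 + 0.73980 - 0.02114 - 0.27983 = 1.26330 ≈ 1.2633 bits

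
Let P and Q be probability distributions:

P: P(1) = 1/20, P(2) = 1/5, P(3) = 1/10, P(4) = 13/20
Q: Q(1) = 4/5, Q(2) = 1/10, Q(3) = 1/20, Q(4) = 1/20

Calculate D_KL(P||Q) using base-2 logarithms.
2.5053 bits

D_KL(P||Q) = Σ P(x) log₂(P(x)/Q(x))

Computing term by term:
  P(1)·log₂(P(1)/Q(1)) = (1/20)·log₂((1/20)/(4/5)) = -0.20000
  P(2)·log₂(P(2)/Q(2)) = (1/5)·log₂((1/5)/(1/10)) = 0.20000
  P(3)·log₂(P(3)/Q(3)) = (1/10)·log₂((1/10)/(1/20)) = 0.10000
  P(4)·log₂(P(4)/Q(4)) = (13/20)·log₂((13/20)/(1/20)) = 2.40529

D_KL(P||Q) = -0.20000 + 0.20000 + 0.10000 + 2.40529 = 2.50529 ≈ 2.5053 bits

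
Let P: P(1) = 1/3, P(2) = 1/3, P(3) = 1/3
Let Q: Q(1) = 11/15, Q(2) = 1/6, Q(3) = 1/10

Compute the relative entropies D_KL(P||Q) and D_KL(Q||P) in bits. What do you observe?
D_KL(P||Q) = 0.5332 bits, D_KL(Q||P) = 0.4938 bits. The two directions give different values (D_KL(P||Q) exceeds D_KL(Q||P) by 0.0394 bits): KL divergence is asymmetric.

D_KL(P||Q) = Σ P(x) log₂(P(x)/Q(x))

Computing term by term:
  P(1)·log₂(P(1)/Q(1)) = (1/3)·log₂((1/3)/(11/15)) = -0.37917
  P(2)·log₂(P(2)/Q(2)) = (1/3)·log₂((1/3)/(1/6)) = 0.33333
  P(3)·log₂(P(3)/Q(3)) = (1/3)·log₂((1/3)/(1/10)) = 0.57899

D_KL(P||Q) = -0.37917 + 0.33333 + 0.57899 = 0.53315 ≈ 0.5332 bits

D_KL(Q||P) = Σ Q(x) log₂(Q(x)/P(x))

Computing term by term:
  Q(1)·log₂(Q(1)/P(1)) = (11/15)·log₂((11/15)/(1/3)) = 0.83417
  Q(2)·log₂(Q(2)/P(2)) = (1/6)·log₂((1/6)/(1/3)) = -0.16667
  Q(3)·log₂(Q(3)/P(3)) = (1/10)·log₂((1/10)/(1/3)) = -0.17370

D_KL(Q||P) = 0.83417 - 0.16667 - 0.17370 = 0.49380 ≈ 0.4938 bits

These are NOT equal (difference: 0.0394 bits). KL divergence is asymmetric: D_KL(P||Q) ≠ D_KL(Q||P) in general.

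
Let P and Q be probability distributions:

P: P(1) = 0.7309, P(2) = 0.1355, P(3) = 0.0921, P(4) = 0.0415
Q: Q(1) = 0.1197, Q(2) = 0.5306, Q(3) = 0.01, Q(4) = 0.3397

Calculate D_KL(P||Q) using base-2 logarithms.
1.8101 bits

D_KL(P||Q) = Σ P(x) log₂(P(x)/Q(x))

Computing term by term:
  P(1)·log₂(P(1)/Q(1)) = 0.7309·log₂(0.7309/0.1197) = 1.90783
  P(2)·log₂(P(2)/Q(2)) = 0.1355·log₂(0.1355/0.5306) = -0.26684
  P(3)·log₂(P(3)/Q(3)) = 0.0921·log₂(0.0921/0.01) = 0.29501
  P(4)·log₂(P(4)/Q(4)) = 0.0415·log₂(0.0415/0.3397) = -0.12587

D_KL(P||Q) = 1.90783 - 0.26684 + 0.29501 - 0.12587 = 1.81013 ≈ 1.8101 bits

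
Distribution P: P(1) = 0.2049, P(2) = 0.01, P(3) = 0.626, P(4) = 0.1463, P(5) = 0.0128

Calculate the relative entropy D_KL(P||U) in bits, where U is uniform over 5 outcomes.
0.8777 bits

U(i) = 1/5 for all i

D_KL(P||U) = Σ P(x) log₂(P(x) / (1/5))
           = Σ P(x) log₂(P(x)) + log₂(5)
           = log₂(5) - H(P)

H(P) = -Σ P(x) log₂(P(x)):
  -P(1)·log₂(P(1)) = -(0.2049)·log₂(0.2049) = 0.46861
  -P(2)·log₂(P(2)) = -(0.01)·log₂(0.01) = 0.06644
  -P(3)·log₂(P(3)) = -(0.626)·log₂(0.626) = 0.42303
  -P(4)·log₂(P(4)) = -(0.1463)·log₂(0.1463) = 0.40569
  -P(5)·log₂(P(5)) = -(0.0128)·log₂(0.0128) = 0.08048
H(P) = 0.46861 + 0.06644 + 0.42303 + 0.40569 + 0.08048 = 1.44425 bits

log₂(5) = 2.32193 bits

D_KL(P||U) = 2.32193 - 1.44425 = 0.87768 ≈ 0.8777 bits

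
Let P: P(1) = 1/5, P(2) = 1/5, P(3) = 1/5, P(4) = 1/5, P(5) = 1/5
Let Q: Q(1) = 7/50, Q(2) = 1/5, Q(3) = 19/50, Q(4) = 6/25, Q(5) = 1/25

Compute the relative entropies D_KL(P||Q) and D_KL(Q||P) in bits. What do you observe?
D_KL(P||Q) = 0.3295 bits, D_KL(Q||P) = 0.2501 bits. The two directions give different values (D_KL(P||Q) exceeds D_KL(Q||P) by 0.0794 bits): KL divergence is asymmetric.

D_KL(P||Q) = Σ P(x) log₂(P(x)/Q(x))

Computing term by term:
  P(1)·log₂(P(1)/Q(1)) = (1/5)·log₂((1/5)/(7/50)) = 0.10291
  P(2)·log₂(P(2)/Q(2)) = (1/5)·log₂((1/5)/(1/5)) = 0.00000
  P(3)·log₂(P(3)/Q(3)) = (1/5)·log₂((1/5)/(19/50)) = -0.18520
  P(4)·log₂(P(4)/Q(4)) = (1/5)·log₂((1/5)/(6/25)) = -0.05261
  P(5)·log₂(P(5)/Q(5)) = (1/5)·log₂((1/5)/(1/25)) = 0.46439

D_KL(P||Q) = 0.10291 + 0.00000 - 0.18520 - 0.05261 + 0.46439 = 0.32949 ≈ 0.3295 bits

D_KL(Q||P) = Σ Q(x) log₂(Q(x)/P(x))

Computing term by term:
  Q(1)·log₂(Q(1)/P(1)) = (7/50)·log₂((7/50)/(1/5)) = -0.07204
  Q(2)·log₂(Q(2)/P(2)) = (1/5)·log₂((1/5)/(1/5)) = 0.00000
  Q(3)·log₂(Q(3)/P(3)) = (19/50)·log₂((19/50)/(1/5)) = 0.35188
  Q(4)·log₂(Q(4)/P(4)) = (6/25)·log₂((6/25)/(1/5)) = 0.06313
  Q(5)·log₂(Q(5)/P(5)) = (1/25)·log₂((1/25)/(1/5)) = -0.09288

D_KL(Q||P) = -0.07204 + 0.00000 + 0.35188 + 0.06313 - 0.09288 = 0.25009 ≈ 0.2501 bits

These are NOT equal (difference: 0.0794 bits). KL divergence is asymmetric: D_KL(P||Q) ≠ D_KL(Q||P) in general.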